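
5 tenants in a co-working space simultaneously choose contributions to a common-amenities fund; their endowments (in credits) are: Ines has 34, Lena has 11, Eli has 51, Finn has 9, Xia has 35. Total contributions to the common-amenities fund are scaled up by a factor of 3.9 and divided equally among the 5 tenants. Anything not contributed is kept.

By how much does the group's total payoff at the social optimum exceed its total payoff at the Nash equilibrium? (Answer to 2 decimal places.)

The private return per contributed unit is 3.9/5 = 0.7800 < 1 for every player regardless of endowment, so the Nash equilibrium is zero contribution and the group total is Σ E_j = 34 + 11 + 51 + 9 + 35 = 140.
Each contributed unit returns 3.900 to the group, so the social optimum is full contribution by everyone: group total = 3.900 × 140 = 546.00.
Efficiency loss = (3.900 − 1) × 140 = 406.00.

406.00 credits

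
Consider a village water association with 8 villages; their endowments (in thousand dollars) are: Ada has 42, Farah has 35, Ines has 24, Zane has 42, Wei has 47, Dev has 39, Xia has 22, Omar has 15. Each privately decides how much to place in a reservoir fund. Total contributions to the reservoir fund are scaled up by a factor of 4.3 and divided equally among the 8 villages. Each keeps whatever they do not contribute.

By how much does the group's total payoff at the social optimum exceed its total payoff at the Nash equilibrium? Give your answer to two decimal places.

The private return per contributed unit is 4.3/8 = 0.5375 < 1 for every player regardless of endowment, so the Nash equilibrium is zero contribution and the group total is Σ E_j = 42 + 35 + 24 + 42 + 47 + 39 + 22 + 15 = 266.
Each contributed unit returns 4.300 to the group, so the social optimum is full contribution by everyone: group total = 4.300 × 266 = 1143.80.
Efficiency loss = (4.300 − 1) × 266 = 877.80.

877.80 thousand dollars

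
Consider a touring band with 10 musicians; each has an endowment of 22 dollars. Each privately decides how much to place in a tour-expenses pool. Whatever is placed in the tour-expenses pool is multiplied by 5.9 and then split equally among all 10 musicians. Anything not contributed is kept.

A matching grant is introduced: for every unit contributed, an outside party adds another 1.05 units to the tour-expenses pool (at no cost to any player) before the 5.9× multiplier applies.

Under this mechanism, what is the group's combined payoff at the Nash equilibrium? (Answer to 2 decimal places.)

With the mechanism, a contributed unit returns 5.9 × 2.05 / 10 = 1.2095 per unit of net cost to the contributor — now above 1 — so contributing fully is weakly dominant for every player.
At the Nash equilibrium everyone contributes 22. Group total payoff = 5.9 × 2.05 × 220 = 2660.90.

2660.90 dollars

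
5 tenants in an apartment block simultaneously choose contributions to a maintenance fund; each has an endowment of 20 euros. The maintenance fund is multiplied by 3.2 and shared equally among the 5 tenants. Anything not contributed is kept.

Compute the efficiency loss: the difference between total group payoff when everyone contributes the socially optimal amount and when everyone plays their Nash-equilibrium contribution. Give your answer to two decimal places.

Each contributed unit returns 3.2/5 = 0.6400 to its contributor — below 1 — so contributing 0 is dominant for every player. At the Nash equilibrium everyone keeps their 20, and the group total is 5 × 20 = 100.
Each contributed unit returns 3.200 to the group as a whole (0.6400 to each of 5 players), which exceeds 1, so the social optimum is full contribution: group total = 3.200 × 100 = 320.00.
Efficiency loss = 320.00 − 100 = 220.00.

220.00 euros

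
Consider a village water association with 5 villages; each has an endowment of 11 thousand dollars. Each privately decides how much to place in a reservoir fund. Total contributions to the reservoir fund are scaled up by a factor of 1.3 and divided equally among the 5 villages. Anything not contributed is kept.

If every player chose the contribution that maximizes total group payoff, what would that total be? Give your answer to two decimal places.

Each contributed unit returns 1.300 to the group as a whole (0.2600 to each of 5 players), which exceeds 1, so the social optimum is full contribution: group total = 1.300 × 55 = 71.50.

71.50 thousand dollars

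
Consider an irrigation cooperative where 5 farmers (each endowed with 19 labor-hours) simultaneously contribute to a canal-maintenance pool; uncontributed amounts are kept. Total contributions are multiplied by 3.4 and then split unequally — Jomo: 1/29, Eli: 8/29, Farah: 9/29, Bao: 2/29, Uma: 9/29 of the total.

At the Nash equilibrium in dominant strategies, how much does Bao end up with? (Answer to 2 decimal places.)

27.91 labor-hours

For player j, contributing a unit is worthwhile iff 3.4 × (j's share) ≥ 1, i.e. iff j's share is at least 0.2941.
Farah and Uma are above the threshold, contributing 19 each; the remaining 3 contribute 0. Total contributed: 38.
Bao keeps 19 and receives 3.4 × 38 × 2/29 = 8.91 from the canal-maintenance pool, for a payoff of 27.91.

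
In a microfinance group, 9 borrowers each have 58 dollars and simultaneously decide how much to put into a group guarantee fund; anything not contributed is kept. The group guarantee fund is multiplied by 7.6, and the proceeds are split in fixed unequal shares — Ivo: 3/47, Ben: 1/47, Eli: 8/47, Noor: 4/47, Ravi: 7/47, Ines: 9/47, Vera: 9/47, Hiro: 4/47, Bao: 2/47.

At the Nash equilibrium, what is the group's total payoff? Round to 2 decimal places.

2053.20 dollars

A player with share s gets back 7.6·s per unit contributed, so full contribution is dominant for anyone with s > 1/7.6 = 0.1316 and zero contribution is dominant for anyone below.
Eli, Ravi, Ines and Vera are above the threshold, contributing 58 each; the remaining 5 contribute 0. Total contributed: 232.
The group guarantee fund pays out 7.6 × 232 = 1763.20 in total (split across the unequal shares, but the aggregate is all that matters for the group sum).
The 5 free-riders keep 58 each, adding 290. Group total = 290 + 1763.20 = 2053.20.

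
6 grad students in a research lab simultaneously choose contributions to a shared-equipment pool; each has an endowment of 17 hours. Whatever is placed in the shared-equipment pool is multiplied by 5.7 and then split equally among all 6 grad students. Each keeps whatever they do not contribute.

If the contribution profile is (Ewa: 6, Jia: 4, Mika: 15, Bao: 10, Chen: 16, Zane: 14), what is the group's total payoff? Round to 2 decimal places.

407.50 hours

Total contributed: 6 + 4 + 15 + 10 + 16 + 14 = 65; total kept: 6 × 17 − 65 = 37.
The shared-equipment pool pays out 5.7 × 65 = 370.50 in aggregate.
Group total = 37 + 370.50 = 407.50.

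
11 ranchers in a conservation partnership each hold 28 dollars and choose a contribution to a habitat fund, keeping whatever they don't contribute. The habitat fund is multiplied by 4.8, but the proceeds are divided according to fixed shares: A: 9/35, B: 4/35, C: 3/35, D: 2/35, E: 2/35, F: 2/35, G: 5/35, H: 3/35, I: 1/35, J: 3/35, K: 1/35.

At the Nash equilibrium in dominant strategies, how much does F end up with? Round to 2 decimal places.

A player with share s gets back 4.8·s per unit contributed, so full contribution is dominant for anyone with s > 1/4.8 = 0.2083 and zero contribution is dominant for anyone below.
A alone (share 9/35) is above the threshold, contributing 28; the remaining 10 contribute 0. Total contributed: 28.
F keeps 28 and receives 4.8 × 28 × 2/35 = 7.68 from the habitat fund, for a payoff of 35.68.

35.68 dollars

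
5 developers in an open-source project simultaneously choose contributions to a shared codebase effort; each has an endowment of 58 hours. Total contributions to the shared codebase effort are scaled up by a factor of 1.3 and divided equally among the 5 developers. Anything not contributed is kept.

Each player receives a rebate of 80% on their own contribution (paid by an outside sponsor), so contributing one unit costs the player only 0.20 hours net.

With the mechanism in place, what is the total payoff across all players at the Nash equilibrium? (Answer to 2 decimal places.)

The effective private return per unit is now (1.3/5) / 0.20 = 1.3000 > 1, so every player's dominant strategy flips to full contribution.
At the Nash equilibrium everyone contributes 58. Group total payoff = 5 × (58 × 0.80 + 1.3 × 58) = 609.00.

609.00 hours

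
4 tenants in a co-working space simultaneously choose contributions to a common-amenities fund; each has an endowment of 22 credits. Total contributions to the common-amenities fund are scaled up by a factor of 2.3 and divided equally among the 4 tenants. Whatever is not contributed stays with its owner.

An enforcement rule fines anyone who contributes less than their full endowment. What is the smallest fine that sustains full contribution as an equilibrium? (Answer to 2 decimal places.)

9.35 credits

Given the others contribute fully, the best deviation is to contribute 0 (any partial contribution still incurs the fine and gives up units whose private return 0.5750 is below 1).
Deviating from 22 to 0 saves 22 credits but forfeits the deviator's share of the drop in the common-amenities fund: 2.3/4 × 22 = 12.65.
So the deviation gain is 22 − 12.65 = 9.35, and the fine must be at least 9.35 credits to wipe it out.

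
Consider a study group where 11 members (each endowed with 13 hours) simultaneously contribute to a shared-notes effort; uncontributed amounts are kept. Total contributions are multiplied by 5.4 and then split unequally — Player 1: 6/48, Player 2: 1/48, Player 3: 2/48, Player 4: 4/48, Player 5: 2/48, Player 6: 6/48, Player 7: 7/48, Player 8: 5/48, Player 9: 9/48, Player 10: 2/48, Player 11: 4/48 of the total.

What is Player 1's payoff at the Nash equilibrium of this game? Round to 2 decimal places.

21.78 hours

Player j's private return per contributed unit is 5.4 × (j's share). Contributing is weakly dominant for j when that share is at least 1/5.4 = 0.1852, and contributing 0 is dominant otherwise.
Only Player 9 (9/48) clears that bar, contributing 13; the remaining 10 contribute 0. Total contributed: 13.
Player 1 keeps 13 and receives 5.4 × 13 × 6/48 = 8.78 from the shared-notes effort, for a payoff of 21.78.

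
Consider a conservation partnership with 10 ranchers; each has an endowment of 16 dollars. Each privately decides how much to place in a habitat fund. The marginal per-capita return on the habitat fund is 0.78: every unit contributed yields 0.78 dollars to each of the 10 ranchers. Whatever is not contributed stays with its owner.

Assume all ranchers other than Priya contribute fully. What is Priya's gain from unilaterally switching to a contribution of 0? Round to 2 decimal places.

Switching from a contribution of 16 to 0 lets Priya keep an extra 16 dollars, but lowers the habitat fund by 16, which costs Priya their own share of that drop: 0.78 × 16 = 12.48.
Net gain = 16 − 12.48 = 3.52. The private return per contributed unit (0.78) is below 1, so free-riding is indeed the best response regardless of what the others do.

3.52 dollars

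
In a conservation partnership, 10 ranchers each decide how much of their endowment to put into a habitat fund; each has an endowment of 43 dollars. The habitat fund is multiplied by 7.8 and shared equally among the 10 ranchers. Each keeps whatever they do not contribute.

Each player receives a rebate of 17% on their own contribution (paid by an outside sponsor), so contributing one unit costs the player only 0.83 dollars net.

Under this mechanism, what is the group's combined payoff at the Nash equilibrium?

430.00 dollars

With the mechanism, a contributed unit returns (7.8/10) / 0.83 = 0.9398 per unit of net cost — still below 1 — so contributing 0 remains dominant for every player.
Everyone keeps their endowment and the group total is 10 × 43 = 430.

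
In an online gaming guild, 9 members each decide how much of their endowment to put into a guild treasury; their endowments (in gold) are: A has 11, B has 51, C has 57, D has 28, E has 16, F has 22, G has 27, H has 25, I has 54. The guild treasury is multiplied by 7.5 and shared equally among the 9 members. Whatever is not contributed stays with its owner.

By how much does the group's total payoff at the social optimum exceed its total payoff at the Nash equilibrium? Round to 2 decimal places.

The private return per contributed unit is 7.5/9 = 0.8333 < 1 for every player regardless of endowment, so the Nash equilibrium is zero contribution and the group total is Σ E_j = 11 + 51 + 57 + 28 + 16 + 22 + 27 + 25 + 54 = 291.
Each contributed unit returns 7.500 to the group, so the social optimum is full contribution by everyone: group total = 7.500 × 291 = 2182.50.
Efficiency loss = (7.500 − 1) × 291 = 1891.50.

1891.50 gold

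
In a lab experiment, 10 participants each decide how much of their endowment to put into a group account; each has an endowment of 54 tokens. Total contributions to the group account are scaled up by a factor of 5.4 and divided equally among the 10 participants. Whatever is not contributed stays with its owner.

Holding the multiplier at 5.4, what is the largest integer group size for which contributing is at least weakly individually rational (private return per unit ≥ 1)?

Private return per unit is 5.4/(group size), which is ≥ 1 whenever the group size is ≤ 5.4.
The largest such integer is 5.

5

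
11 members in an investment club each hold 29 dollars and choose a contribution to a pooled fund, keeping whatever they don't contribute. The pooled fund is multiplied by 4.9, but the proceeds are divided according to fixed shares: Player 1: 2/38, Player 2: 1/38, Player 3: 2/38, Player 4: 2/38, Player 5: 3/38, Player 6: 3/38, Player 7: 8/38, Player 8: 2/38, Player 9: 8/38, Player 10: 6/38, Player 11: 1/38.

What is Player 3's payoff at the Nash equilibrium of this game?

A player with share s gets back 4.9·s per unit contributed, so full contribution is dominant for anyone with s > 1/4.9 = 0.2041 and zero contribution is dominant for anyone below.
Player 7 and Player 9 clear that bar, contributing 29 each; the remaining 9 contribute 0. Total contributed: 58.
Player 3 keeps 29 and receives 4.9 × 58 × 2/38 = 14.96 from the pooled fund, for a payoff of 43.96.

43.96 dollars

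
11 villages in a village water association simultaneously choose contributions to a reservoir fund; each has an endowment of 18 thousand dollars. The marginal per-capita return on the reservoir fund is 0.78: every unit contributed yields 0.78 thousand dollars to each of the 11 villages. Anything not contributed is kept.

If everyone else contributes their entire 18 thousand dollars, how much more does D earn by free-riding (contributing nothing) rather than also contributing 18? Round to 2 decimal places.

3.96 thousand dollars

Switching from a contribution of 18 to 0 lets D keep an extra 18 thousand dollars, but lowers the reservoir fund by 18, which costs D their own share of that drop: 0.78 × 18 = 14.04.
Net gain = 18 − 14.04 = 3.96. The private return per contributed unit (0.78) is below 1, so free-riding is indeed the best response regardless of what the others do.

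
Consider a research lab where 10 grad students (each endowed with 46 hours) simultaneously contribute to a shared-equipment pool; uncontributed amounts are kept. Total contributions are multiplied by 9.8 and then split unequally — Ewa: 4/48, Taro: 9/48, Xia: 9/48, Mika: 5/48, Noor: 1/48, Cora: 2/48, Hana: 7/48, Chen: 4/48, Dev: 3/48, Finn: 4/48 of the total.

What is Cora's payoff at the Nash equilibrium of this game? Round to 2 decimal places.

121.13 hours

Player j's private return per contributed unit is 9.8 × (j's share). Contributing is weakly dominant for j when that share is at least 1/9.8 = 0.1020, and contributing 0 is dominant otherwise.
The shares above 0.1020 belong to Taro, Xia, Mika and Hana, contributing 46 each; the remaining 6 contribute 0. Total contributed: 184.
Cora keeps 46 and receives 9.8 × 184 × 2/48 = 75.13 from the shared-equipment pool, for a payoff of 121.13.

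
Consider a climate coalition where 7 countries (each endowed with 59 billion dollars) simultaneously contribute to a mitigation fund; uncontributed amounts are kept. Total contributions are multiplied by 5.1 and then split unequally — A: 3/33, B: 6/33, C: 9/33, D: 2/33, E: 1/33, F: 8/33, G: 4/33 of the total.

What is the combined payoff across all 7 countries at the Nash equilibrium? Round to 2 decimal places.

896.80 billion dollars

Each unit j contributes comes back to j as 5.1 × (j's share), so j prefers to contribute only if that share exceeds 1/5.1 = 0.1961; otherwise keeping the unit dominates.
The shares above 0.1961 belong to C and F, contributing 59 each; the remaining 5 contribute 0. Total contributed: 118.
The mitigation fund pays out 5.1 × 118 = 601.80 in total (split across the unequal shares, but the aggregate is all that matters for the group sum).
The 5 free-riders keep 59 each, adding 295. Group total = 295 + 601.80 = 896.80.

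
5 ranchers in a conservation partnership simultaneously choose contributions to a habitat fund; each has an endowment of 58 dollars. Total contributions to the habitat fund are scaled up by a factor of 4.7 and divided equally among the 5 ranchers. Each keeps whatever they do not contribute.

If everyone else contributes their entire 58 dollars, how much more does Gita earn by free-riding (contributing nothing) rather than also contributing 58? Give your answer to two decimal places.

Switching from a contribution of 58 to 0 lets Gita keep an extra 58 dollars, but lowers the habitat fund by 58, which costs Gita their own share of that drop: 4.7/5 × 58 = 54.52.
Net gain = 58 − 54.52 = 3.48. The private return per contributed unit (0.9400) is below 1, so free-riding is indeed the best response regardless of what the others do.

3.48 dollars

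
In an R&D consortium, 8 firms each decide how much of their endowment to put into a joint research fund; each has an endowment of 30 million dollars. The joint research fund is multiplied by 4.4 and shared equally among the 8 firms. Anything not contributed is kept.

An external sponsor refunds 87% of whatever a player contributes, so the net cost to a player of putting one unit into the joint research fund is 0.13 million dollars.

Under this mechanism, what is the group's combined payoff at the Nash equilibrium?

With the mechanism, a contributed unit returns (4.4/8) / 0.13 = 4.2308 per unit of net cost to the contributor — now above 1 — so contributing fully is weakly dominant for every player.
At the Nash equilibrium everyone contributes 30. Group total payoff = 8 × (30 × 0.87 + 4.4 × 30) = 1264.80.

1264.80 million dollars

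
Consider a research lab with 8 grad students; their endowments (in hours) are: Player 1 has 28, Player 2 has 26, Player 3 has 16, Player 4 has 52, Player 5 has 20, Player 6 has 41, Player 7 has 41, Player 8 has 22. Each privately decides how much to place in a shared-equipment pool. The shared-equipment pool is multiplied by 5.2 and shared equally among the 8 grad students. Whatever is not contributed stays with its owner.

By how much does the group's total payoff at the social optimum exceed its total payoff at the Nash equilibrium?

1033.20 hours

The private return per contributed unit is 5.2/8 = 0.6500 < 1 for every player regardless of endowment, so the Nash equilibrium is zero contribution and the group total is Σ E_j = 28 + 26 + 16 + 52 + 20 + 41 + 41 + 22 = 246.
Each contributed unit returns 5.200 to the group, so the social optimum is full contribution by everyone: group total = 5.200 × 246 = 1279.20.
Efficiency loss = (5.200 − 1) × 246 = 1033.20.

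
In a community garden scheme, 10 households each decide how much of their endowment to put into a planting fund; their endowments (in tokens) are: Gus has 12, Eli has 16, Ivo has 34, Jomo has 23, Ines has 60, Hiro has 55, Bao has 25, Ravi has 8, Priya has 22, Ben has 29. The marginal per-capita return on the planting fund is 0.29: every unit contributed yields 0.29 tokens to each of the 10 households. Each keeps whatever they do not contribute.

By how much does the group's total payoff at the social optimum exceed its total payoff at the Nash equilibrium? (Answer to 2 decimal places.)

The private return per contributed unit is 0.29 < 1 for everyone, so the Nash equilibrium is zero contribution and the group total is Σ E_j = 12 + 16 + 34 + 23 + 60 + 55 + 25 + 8 + 22 + 29 = 284.
Each contributed unit returns 2.900 to the group, so the social optimum is full contribution by everyone: group total = 2.900 × 284 = 823.60.
Efficiency loss = (2.900 − 1) × 284 = 539.60.

539.60 tokens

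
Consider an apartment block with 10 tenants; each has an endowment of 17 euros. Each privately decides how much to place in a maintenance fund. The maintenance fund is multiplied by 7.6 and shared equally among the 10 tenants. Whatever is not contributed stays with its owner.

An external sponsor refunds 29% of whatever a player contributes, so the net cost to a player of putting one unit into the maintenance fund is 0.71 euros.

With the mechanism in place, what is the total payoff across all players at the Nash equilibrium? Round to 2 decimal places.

1341.30 euros

The effective private return per unit is now (7.6/10) / 0.71 = 1.0704 > 1, so every player's dominant strategy flips to full contribution.
At the Nash equilibrium everyone contributes 17. Group total payoff = 10 × (17 × 0.29 + 7.6 × 17) = 1341.30.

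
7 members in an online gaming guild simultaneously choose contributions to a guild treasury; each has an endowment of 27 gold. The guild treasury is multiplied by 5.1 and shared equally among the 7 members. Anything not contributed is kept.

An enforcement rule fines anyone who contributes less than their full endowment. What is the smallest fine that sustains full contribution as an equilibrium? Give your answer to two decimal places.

7.33 gold

Given the others contribute fully, the best deviation is to contribute 0 (any partial contribution still incurs the fine and gives up units whose private return 0.7286 is below 1).
Deviating from 27 to 0 saves 27 gold but forfeits the deviator's share of the drop in the guild treasury: 5.1/7 × 27 = 19.67.
So the deviation gain is 27 − 19.67 = 7.33, and the fine must be at least 7.33 gold to wipe it out.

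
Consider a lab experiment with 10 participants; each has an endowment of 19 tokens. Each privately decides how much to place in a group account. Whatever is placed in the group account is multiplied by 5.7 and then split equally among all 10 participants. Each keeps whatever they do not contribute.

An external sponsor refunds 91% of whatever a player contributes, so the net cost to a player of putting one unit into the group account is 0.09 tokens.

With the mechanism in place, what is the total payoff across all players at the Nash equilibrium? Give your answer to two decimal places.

Under the mechanism each unit contributed yields (5.7/10) / 0.09 = 6.3333 back to its contributor per unit of net cost, which exceeds 1, making full contribution the dominant choice for everyone.
So the Nash equilibrium is full contribution by all 10; the group earns 10 × (19 × 0.91 + 5.7 × 19) = 1255.90.

1255.90 tokens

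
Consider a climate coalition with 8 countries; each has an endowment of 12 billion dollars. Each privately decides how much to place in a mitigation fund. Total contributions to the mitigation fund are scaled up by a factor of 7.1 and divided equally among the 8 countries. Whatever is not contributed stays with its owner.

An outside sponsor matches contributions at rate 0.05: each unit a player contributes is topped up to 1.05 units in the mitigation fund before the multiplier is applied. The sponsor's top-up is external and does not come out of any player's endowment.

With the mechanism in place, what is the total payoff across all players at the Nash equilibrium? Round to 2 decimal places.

96.00 billion dollars

Even with the mechanism, each unit contributed returns only 7.1 × 1.05 / 8 = 0.9319 per unit of net cost, so contributing nothing is still dominant.
At the Nash equilibrium no one contributes; group total payoff = 8 × 12 = 96.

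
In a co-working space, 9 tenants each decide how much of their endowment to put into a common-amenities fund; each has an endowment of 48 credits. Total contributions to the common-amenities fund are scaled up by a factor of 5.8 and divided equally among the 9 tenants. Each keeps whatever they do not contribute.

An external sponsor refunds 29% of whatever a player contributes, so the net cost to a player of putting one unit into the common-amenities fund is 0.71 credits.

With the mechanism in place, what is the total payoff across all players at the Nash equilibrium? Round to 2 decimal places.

432.00 credits

Even with the mechanism, each unit contributed returns only (5.8/9) / 0.71 = 0.9077 per unit of net cost, so contributing nothing is still dominant.
Everyone keeps their endowment and the group total is 9 × 48 = 432.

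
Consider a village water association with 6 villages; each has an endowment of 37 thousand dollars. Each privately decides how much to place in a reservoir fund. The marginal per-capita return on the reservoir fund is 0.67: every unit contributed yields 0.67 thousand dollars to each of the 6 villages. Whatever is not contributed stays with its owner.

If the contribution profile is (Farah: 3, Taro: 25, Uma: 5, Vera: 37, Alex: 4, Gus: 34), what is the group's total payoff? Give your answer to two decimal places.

Total contributed: 3 + 25 + 5 + 37 + 4 + 34 = 108; total kept: 6 × 37 − 108 = 114.
The reservoir fund pays out 0.67 × 6 × 108 = 434.16 in aggregate.
Group total = 114 + 434.16 = 548.16.

548.16 thousand dollars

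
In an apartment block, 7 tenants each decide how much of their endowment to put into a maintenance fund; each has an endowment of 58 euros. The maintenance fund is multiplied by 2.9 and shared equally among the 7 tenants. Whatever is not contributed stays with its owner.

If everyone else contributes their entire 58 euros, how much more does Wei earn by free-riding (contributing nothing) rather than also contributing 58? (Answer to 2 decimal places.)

33.97 euros

Switching from a contribution of 58 to 0 lets Wei keep an extra 58 euros, but lowers the maintenance fund by 58, which costs Wei their own share of that drop: 2.9/7 × 58 = 24.03.
Net gain = 58 − 24.03 = 33.97. The private return per contributed unit (0.4143) is below 1, so free-riding is indeed the best response regardless of what the others do.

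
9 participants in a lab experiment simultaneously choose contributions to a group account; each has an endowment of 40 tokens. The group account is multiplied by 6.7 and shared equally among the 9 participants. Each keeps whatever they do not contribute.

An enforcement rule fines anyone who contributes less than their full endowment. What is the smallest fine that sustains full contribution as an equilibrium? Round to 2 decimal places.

Given the others contribute fully, the best deviation is to contribute 0 (any partial contribution still incurs the fine and gives up units whose private return 0.7444 is below 1).
Deviating from 40 to 0 saves 40 tokens but forfeits the deviator's share of the drop in the group account: 6.7/9 × 40 = 29.78.
So the deviation gain is 40 − 29.78 = 10.22, and the fine must be at least 10.22 tokens to wipe it out.

10.22 tokens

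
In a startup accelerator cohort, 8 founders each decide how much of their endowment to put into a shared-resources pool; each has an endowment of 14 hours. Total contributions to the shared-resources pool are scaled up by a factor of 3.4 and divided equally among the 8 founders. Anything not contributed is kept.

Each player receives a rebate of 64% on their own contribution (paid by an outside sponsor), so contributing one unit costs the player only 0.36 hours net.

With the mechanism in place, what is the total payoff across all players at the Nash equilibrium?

452.48 hours

Under the mechanism each unit contributed yields (3.4/8) / 0.36 = 1.1806 back to its contributor per unit of net cost, which exceeds 1, making full contribution the dominant choice for everyone.
So the Nash equilibrium is full contribution by all 8; the group earns 8 × (14 × 0.64 + 3.4 × 14) = 452.48.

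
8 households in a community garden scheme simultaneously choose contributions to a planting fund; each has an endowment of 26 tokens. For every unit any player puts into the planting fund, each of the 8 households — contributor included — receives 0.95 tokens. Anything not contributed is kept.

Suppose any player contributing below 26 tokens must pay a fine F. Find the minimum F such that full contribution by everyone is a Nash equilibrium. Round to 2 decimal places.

1.30 tokens

Given the others contribute fully, the best deviation is to contribute 0 (any partial contribution still incurs the fine and gives up units whose private return 0.95 is below 1).
Deviating from 26 to 0 saves 26 tokens but forfeits the deviator's share of the drop in the planting fund: 0.95 × 26 = 24.70.
So the deviation gain is 26 − 24.70 = 1.30, and the fine must be at least 1.30 tokens to wipe it out.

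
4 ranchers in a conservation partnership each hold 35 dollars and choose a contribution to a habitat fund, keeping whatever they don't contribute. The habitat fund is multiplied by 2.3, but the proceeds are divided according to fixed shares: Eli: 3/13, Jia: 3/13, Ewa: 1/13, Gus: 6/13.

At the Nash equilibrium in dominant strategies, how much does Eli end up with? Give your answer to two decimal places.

A player with share s gets back 2.3·s per unit contributed, so full contribution is dominant for anyone with s > 1/2.3 = 0.4348 and zero contribution is dominant for anyone below.
Only Gus (6/13) clears that bar, contributing 35; the remaining 3 contribute 0. Total contributed: 35.
Eli keeps 35 and receives 2.3 × 35 × 3/13 = 18.58 from the habitat fund, for a payoff of 53.58.

53.58 dollars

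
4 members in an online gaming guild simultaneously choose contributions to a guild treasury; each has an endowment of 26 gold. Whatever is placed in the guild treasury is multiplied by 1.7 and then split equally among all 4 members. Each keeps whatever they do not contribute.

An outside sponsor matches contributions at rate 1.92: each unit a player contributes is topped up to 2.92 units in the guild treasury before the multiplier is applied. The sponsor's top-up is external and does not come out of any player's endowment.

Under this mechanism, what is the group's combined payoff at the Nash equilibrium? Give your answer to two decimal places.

The effective private return per unit is now 1.7 × 2.92 / 4 = 1.2410 > 1, so every player's dominant strategy flips to full contribution.
So the Nash equilibrium is full contribution by all 4; the group earns 1.7 × 2.92 × 104 = 516.26.

516.26 gold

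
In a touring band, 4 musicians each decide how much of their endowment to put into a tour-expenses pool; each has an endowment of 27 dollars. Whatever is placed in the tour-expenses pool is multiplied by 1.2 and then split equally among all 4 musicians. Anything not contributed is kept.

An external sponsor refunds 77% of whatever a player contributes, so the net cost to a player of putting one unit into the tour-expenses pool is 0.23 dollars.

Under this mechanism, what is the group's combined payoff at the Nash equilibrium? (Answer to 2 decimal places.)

212.76 dollars

With the mechanism, a contributed unit returns (1.2/4) / 0.23 = 1.3043 per unit of net cost to the contributor — now above 1 — so contributing fully is weakly dominant for every player.
So the Nash equilibrium is full contribution by all 4; the group earns 4 × (27 × 0.77 + 1.2 × 27) = 212.76.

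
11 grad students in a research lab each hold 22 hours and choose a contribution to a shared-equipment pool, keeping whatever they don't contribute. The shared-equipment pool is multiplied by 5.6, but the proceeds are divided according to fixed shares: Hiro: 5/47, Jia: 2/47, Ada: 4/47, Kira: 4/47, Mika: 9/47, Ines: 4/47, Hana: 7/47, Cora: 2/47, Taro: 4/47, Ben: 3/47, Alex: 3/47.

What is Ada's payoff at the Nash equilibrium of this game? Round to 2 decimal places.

32.49 hours

Each unit j contributes comes back to j as 5.6 × (j's share), so j prefers to contribute only if that share exceeds 1/5.6 = 0.1786; otherwise keeping the unit dominates.
The only share above 0.1786 is Mika's 9/47, contributing 22; the remaining 10 contribute 0. Total contributed: 22.
Ada keeps 22 and receives 5.6 × 22 × 4/47 = 10.49 from the shared-equipment pool, for a payoff of 32.49.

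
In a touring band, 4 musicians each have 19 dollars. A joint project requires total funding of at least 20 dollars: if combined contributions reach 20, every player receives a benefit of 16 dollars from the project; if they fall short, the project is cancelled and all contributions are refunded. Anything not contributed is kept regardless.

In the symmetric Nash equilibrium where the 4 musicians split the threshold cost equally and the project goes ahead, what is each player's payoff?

Equal share of the threshold: 20/4 = 5.
At this profile no one gains by cutting their contribution: any cut drops the total below 20, the project is cancelled, contributions are refunded, and the deviator ends with 19, which is less than 19 − 5 + 16 = 30. Contributing more than 5 just wastes the excess. So contributing exactly 5 is a best response.
Each player's payoff: 19 − 5 + 16 = 30.

30 dollars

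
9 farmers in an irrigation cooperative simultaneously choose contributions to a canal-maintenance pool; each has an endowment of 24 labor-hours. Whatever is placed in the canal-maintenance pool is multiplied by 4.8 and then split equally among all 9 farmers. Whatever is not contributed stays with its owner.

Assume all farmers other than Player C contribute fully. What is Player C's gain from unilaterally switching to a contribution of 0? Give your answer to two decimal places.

Switching from a contribution of 24 to 0 lets Player C keep an extra 24 labor-hours, but lowers the canal-maintenance pool by 24, which costs Player C their own share of that drop: 4.8/9 × 24 = 12.80.
Net gain = 24 − 12.80 = 11.20. The private return per contributed unit (0.5333) is below 1, so free-riding is indeed the best response regardless of what the others do.

11.20 labor-hours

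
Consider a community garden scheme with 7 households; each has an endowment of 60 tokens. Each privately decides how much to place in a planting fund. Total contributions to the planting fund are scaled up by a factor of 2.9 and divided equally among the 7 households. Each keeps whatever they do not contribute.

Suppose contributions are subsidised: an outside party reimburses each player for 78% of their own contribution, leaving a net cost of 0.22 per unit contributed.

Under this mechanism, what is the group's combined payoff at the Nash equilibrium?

1545.60 tokens

Under the mechanism each unit contributed yields (2.9/7) / 0.22 = 1.8831 back to its contributor per unit of net cost, which exceeds 1, making full contribution the dominant choice for everyone.
So the Nash equilibrium is full contribution by all 7; the group earns 7 × (60 × 0.78 + 2.9 × 60) = 1545.60.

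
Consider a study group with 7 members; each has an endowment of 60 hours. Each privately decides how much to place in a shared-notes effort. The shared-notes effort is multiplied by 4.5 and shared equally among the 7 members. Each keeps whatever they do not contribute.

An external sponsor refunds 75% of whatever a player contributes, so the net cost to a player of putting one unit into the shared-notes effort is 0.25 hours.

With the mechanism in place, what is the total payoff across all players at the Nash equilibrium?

Under the mechanism each unit contributed yields (4.5/7) / 0.25 = 2.5714 back to its contributor per unit of net cost, which exceeds 1, making full contribution the dominant choice for everyone.
At the Nash equilibrium everyone contributes 60. Group total payoff = 7 × (60 × 0.75 + 4.5 × 60) = 2205.00.

2205.00 hours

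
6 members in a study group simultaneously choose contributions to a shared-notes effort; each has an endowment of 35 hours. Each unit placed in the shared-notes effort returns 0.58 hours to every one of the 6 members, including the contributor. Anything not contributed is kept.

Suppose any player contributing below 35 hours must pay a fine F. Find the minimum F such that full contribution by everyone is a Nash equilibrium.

14.70 hours

Given the others contribute fully, the best deviation is to contribute 0 (any partial contribution still incurs the fine and gives up units whose private return 0.58 is below 1).
Deviating from 35 to 0 saves 35 hours but forfeits the deviator's share of the drop in the shared-notes effort: 0.58 × 35 = 20.30.
So the deviation gain is 35 − 20.30 = 14.70, and the fine must be at least 14.70 hours to wipe it out.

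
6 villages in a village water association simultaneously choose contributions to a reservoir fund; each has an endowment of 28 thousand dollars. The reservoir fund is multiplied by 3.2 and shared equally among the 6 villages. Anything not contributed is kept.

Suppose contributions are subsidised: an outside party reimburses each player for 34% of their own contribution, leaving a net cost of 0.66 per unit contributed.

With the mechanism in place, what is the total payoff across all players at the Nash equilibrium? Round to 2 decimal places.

Even with the mechanism, each unit contributed returns only (3.2/6) / 0.66 = 0.8081 per unit of net cost, so contributing nothing is still dominant.
At the Nash equilibrium no one contributes; group total payoff = 6 × 28 = 168.

168.00 thousand dollars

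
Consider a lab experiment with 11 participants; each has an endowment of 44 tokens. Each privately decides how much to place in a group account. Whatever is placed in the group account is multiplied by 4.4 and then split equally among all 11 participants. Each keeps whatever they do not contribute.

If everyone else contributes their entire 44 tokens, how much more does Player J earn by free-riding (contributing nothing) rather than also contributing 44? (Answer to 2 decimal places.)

26.40 tokens

Switching from a contribution of 44 to 0 lets Player J keep an extra 44 tokens, but lowers the group account by 44, which costs Player J their own share of that drop: 4.4/11 × 44 = 17.60.
Net gain = 44 − 17.60 = 26.40. The private return per contributed unit (0.4000) is below 1, so free-riding is indeed the best response regardless of what the others do.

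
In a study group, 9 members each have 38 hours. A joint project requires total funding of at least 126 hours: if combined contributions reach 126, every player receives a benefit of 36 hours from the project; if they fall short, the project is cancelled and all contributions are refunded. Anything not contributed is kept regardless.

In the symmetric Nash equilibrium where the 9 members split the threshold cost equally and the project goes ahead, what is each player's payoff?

60 hours

Equal share of the threshold: 126/9 = 14.
At this profile no one gains by cutting their contribution: any cut drops the total below 126, the project is cancelled, contributions are refunded, and the deviator ends with 38, which is less than 38 − 14 + 36 = 60. Contributing more than 14 just wastes the excess. So contributing exactly 14 is a best response.
Each player's payoff: 38 − 14 + 36 = 60.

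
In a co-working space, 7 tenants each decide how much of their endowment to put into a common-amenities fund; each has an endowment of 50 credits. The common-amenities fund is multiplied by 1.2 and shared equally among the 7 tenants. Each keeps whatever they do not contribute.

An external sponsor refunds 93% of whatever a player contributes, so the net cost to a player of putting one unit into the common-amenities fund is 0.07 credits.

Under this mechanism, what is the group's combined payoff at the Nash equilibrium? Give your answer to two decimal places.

Under the mechanism each unit contributed yields (1.2/7) / 0.07 = 2.4490 back to its contributor per unit of net cost, which exceeds 1, making full contribution the dominant choice for everyone.
So the Nash equilibrium is full contribution by all 7; the group earns 7 × (50 × 0.93 + 1.2 × 50) = 745.50.

745.50 credits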